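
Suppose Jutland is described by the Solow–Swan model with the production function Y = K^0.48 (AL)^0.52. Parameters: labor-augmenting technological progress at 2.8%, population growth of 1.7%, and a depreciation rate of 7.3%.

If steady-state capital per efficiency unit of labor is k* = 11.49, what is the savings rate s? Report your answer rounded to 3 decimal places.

At the steady state, Δk = 0, so s·k^α = (n + g + δ)·k.
So s / (n + g + δ) = (k*)^(1−α) = 11.49^0.52 = 3.5593.
Therefore s = 3.5593 × (n + g + δ) = 3.5593 × 0.118 = 0.4200.

s ≈ 0.420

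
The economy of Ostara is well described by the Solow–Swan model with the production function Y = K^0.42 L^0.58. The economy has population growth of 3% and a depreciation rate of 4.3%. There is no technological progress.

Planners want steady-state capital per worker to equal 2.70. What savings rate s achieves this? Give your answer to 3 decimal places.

Steady state requires s·f(k) = (n + δ)·k, i.e. s·k^α = (n + δ)·k.
So s / (n + δ) = (k*)^(1−α) = 2.70^0.58 = 1.7791.
Therefore s = 1.7791 × (n + δ) = 1.7791 × 0.073 = 0.1299.

s ≈ 0.130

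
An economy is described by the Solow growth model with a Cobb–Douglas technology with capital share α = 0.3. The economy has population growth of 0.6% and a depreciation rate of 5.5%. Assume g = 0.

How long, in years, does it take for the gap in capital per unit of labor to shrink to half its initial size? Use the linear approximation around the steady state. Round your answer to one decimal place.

Near the steady state the convergence rate is λ = (1 − α)(n + δ).
λ = (1 − 0.3) × 0.061 = 0.7 × 0.061 = 0.0427
Half-life = ln 2 / λ = 0.6931 / 0.0427 ≈ 16.23 years

about 16.2 years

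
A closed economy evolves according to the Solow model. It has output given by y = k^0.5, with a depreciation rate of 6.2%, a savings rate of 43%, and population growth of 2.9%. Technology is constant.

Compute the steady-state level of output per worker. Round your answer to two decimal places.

Steady state requires s·f(k) = (n + δ)·k, i.e. s·k^α = (n + δ)·k.
Dividing both sides by k: k^(1−α) = s / (n + δ).
k^0.5 = 0.43 / (0.029 + 0.062) = 0.43 / 0.091 = 4.7253
k* = 4.7253^(1/0.5) ≈ 22.3285
y* = (k*)^α = 22.3285^0.5 ≈ 4.7253

y* ≈ 4.73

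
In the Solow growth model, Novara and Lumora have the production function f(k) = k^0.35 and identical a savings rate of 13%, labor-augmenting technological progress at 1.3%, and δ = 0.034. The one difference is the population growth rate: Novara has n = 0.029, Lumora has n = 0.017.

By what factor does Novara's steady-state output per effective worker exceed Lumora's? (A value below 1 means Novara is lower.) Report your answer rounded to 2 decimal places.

Steady-state y* = [s/(n + g + δ)]^(α/(1−α)), so the ratio is [ (s_N/(n + g + δ)_N) / (s_L/(n + g + δ)_L) ]^0.5385.
s_N/(n + g + δ)_N = 0.13/0.076 = 1.7105; s_L/(n + g + δ)_L = 0.13/0.064 = 2.0313.
Ratio = (1.7105/2.0313)^0.5385 = 0.8421^0.5385 ≈ 0.9116

y*_N / y*_L ≈ 0.91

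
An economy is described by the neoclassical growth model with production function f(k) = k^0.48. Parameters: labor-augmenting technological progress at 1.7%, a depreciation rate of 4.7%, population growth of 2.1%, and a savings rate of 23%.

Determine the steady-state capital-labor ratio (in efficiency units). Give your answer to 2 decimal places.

k* ≈ 6.78

At the steady state, Δk = 0, so s·k^α = (n + g + δ)·k.
Dividing both sides by k: k^(1−α) = s / (n + g + δ).
k^0.52 = 0.23 / (0.021 + 0.017 + 0.047) = 0.23 / 0.085 = 2.7059
k* = 2.7059^(1/0.52) ≈ 6.7822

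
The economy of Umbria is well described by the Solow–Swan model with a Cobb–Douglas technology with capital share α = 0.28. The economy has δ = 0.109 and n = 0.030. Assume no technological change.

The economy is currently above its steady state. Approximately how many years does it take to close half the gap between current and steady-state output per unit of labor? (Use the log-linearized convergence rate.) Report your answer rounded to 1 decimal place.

half-life ≈ 6.9 years

Near the steady state the convergence rate is λ = (1 − α)(n + δ).
λ = (1 − 0.28) × 0.139 = 0.72 × 0.139 = 0.10008
Half-life = ln 2 / λ = 0.6931 / 0.10008 ≈ 6.93 years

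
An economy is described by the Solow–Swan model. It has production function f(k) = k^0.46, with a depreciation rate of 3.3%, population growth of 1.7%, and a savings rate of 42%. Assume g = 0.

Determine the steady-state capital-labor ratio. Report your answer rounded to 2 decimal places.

k* ≈ 51.48

At the steady state, Δk = 0, so s·k^α = (n + δ)·k.
Dividing both sides by k: k^(1−α) = s / (n + δ).
k^0.54 = 0.42 / (0.017 + 0.033) = 0.42 / 0.050 = 8.4000
k* = 8.4000^(1/0.54) ≈ 51.4788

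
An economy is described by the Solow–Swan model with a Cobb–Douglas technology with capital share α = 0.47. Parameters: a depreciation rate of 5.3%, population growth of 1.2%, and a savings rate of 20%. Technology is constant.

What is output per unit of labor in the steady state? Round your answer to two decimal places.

y* = 2.71

In steady state, investment equals break-even investment: s·k^α = (n + δ)·k.
Rearranging, k^(1−α) = s / (n + δ).
k^0.53 = 0.20 / (0.012 + 0.053) = 0.20 / 0.065 = 3.0769
k* = 3.0769^(1/0.53) ≈ 8.3362
y* = (k*)^α = 8.3362^0.47 ≈ 2.7093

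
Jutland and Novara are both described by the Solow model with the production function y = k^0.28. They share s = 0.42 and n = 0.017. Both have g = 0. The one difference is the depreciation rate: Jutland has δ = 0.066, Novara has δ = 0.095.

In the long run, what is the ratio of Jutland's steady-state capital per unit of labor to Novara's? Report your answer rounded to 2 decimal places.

ratio ≈ 1.52

Steady-state k* = [s/(n + δ)]^(1/(1−α)), so the ratio is [ (s_J/(n + δ)_J) / (s_N/(n + δ)_N) ]^1.3889.
s_J/(n + δ)_J = 0.42/0.083 = 5.0602; s_N/(n + δ)_N = 0.42/0.112 = 3.7500.
Ratio = (5.0602/3.7500)^1.3889 = 1.3494^1.3889 ≈ 1.5162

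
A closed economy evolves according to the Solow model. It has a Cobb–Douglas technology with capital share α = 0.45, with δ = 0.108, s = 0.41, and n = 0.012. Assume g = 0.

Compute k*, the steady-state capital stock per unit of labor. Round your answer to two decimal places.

Steady state requires s·f(k) = (n + δ)·k, i.e. s·k^α = (n + δ)·k.
Dividing both sides by k: k^(1−α) = s / (n + δ).
k^0.55 = 0.41 / (0.012 + 0.108) = 0.41 / 0.120 = 3.4167
k* = 3.4167^(1/0.55) ≈ 9.3367

k* ≈ 9.34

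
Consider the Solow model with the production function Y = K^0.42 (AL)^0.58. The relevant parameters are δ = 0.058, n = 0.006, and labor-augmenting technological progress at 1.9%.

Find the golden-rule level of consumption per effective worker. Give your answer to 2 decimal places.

c_gold ≈ 1.88

At the golden rule, f'(k) = n + g + δ, so α·k^(α−1) = n + g + δ and k_gold = (α/(n + g + δ))^(1/(1−α)).
k_gold = (0.42/0.083)^(1/0.58) = 5.0602^1.7241 ≈ 16.3703
c_gold = f(k_gold) − (n + g + δ)·k_gold = 3.2352 − 0.083×16.3703 ≈ 1.8765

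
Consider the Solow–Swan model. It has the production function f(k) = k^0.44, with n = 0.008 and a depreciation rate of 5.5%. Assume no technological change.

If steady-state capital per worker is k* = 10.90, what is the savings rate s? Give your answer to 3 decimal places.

s ≈ 0.240

Steady state requires s·f(k) = (n + δ)·k, i.e. s·k^α = (n + δ)·k.
So s / (n + δ) = (k*)^(1−α) = 10.90^0.56 = 3.8103.
Therefore s = 3.8103 × (n + δ) = 3.8103 × 0.063 = 0.2400.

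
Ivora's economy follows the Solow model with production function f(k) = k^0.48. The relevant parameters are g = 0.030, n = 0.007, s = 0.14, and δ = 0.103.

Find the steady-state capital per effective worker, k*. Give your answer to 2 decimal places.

Steady state requires s·f(k) = (n + g + δ)·k, i.e. s·k^α = (n + g + δ)·k.
Rearranging, k^(1−α) = s / (n + g + δ).
k^0.52 = 0.14 / (0.007 + 0.030 + 0.103) = 0.14 / 0.140 = 1.0000
k* = 1.0000^(1/0.52) ≈ 1.0000

k* ≈ 1.00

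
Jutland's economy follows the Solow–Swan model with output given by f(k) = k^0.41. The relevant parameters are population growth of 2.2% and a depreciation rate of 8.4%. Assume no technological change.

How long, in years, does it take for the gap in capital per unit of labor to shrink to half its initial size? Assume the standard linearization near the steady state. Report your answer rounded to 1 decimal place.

half-life ≈ 11.1 years

Near the steady state the convergence rate is λ = (1 − α)(n + δ).
λ = (1 − 0.41) × 0.106 = 0.59 × 0.106 = 0.06254
Half-life = ln 2 / λ = 0.6931 / 0.06254 ≈ 11.08 years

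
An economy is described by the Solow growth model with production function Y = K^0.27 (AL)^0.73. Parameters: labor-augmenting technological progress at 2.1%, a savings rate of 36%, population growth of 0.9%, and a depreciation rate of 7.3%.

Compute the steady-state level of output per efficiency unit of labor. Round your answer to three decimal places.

y* ≈ 1.589

In steady state, investment equals break-even investment: s·k^α = (n + g + δ)·k.
Rearranging, k^(1−α) = s / (n + g + δ).
k^0.73 = 0.36 / (0.009 + 0.021 + 0.073) = 0.36 / 0.103 = 3.4951
k* = 3.4951^(1/0.73) ≈ 5.5522
y* = (k*)^α = 5.5522^0.27 ≈ 1.5886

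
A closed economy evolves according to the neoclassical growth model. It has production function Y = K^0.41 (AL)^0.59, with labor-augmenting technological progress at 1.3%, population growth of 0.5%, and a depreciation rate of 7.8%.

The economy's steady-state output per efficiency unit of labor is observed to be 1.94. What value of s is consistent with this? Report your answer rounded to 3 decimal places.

At the steady state, Δk = 0, so s·k^α = (n + g + δ)·k.
Since y* = [s/(n + g + δ)]^(α/(1−α)), we have s/(n + g + δ) = (y*)^((1−α)/α) = 1.94^1.439 = 2.5951.
Therefore s = 2.5951 × (n + g + δ) = 2.5951 × 0.096 = 0.2491.

s ≈ 0.249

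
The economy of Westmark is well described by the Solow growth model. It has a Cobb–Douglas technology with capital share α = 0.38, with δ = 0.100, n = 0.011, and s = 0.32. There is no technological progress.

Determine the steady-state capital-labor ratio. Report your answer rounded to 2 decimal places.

k* ≈ 5.52

In steady state, investment equals break-even investment: s·k^α = (n + δ)·k.
Dividing both sides by k: k^(1−α) = s / (n + δ).
k^0.62 = 0.32 / (0.011 + 0.100) = 0.32 / 0.111 = 2.8829
k* = 2.8829^(1/0.62) ≈ 5.5165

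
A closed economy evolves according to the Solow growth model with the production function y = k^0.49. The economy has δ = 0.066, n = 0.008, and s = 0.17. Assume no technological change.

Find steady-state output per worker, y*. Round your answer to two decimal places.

y* ≈ 2.22

At the steady state, Δk = 0, so s·k^α = (n + δ)·k.
Rearranging, k^(1−α) = s / (n + δ).
k^0.51 = 0.17 / (0.008 + 0.066) = 0.17 / 0.074 = 2.2973
k* = 2.2973^(1/0.51) ≈ 5.1082
y* = (k*)^α = 5.1082^0.49 ≈ 2.2236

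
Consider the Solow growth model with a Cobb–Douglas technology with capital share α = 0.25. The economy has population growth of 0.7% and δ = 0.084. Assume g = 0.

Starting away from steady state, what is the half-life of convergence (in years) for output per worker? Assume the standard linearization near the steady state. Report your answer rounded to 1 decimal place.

t_½ ≈ 10.2 years

Near the steady state the convergence rate is λ = (1 − α)(n + δ).
λ = (1 − 0.25) × 0.091 = 0.75 × 0.091 = 0.06825
Half-life = ln 2 / λ = 0.6931 / 0.06825 ≈ 10.16 years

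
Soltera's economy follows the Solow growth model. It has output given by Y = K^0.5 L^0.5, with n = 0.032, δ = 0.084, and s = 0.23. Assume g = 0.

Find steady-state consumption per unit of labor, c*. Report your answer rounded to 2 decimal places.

c* ≈ 1.53

In steady state, investment equals break-even investment: s·k^α = (n + δ)·k.
Rearranging, k^(1−α) = s / (n + δ).
k^0.5 = 0.23 / (0.032 + 0.084) = 0.23 / 0.116 = 1.9828
k* = 1.9828^(1/0.5) ≈ 3.9315
y* = (k*)^α = 3.9315^0.5 ≈ 1.9828
c* = (1 − s)·y* = (1 − 0.23) × 1.9828 ≈ 1.5268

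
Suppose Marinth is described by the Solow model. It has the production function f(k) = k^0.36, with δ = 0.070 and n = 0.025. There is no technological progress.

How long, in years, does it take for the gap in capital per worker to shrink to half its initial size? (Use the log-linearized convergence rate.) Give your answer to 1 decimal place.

about 11.4 years

Near the steady state the convergence rate is λ = (1 − α)(n + δ).
λ = (1 − 0.36) × 0.095 = 0.64 × 0.095 = 0.0608
Half-life = ln 2 / λ = 0.6931 / 0.0608 ≈ 11.40 years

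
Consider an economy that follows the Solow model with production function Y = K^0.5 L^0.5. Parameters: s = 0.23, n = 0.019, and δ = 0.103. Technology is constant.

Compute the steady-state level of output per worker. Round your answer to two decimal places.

At the steady state, Δk = 0, so s·k^α = (n + δ)·k.
Rearranging, k^(1−α) = s / (n + δ).
k^0.5 = 0.23 / (0.019 + 0.103) = 0.23 / 0.122 = 1.8852
k* = 1.8852^(1/0.5) ≈ 3.5540
y* = (k*)^α = 3.5540^0.5 ≈ 1.8852

y* = 1.89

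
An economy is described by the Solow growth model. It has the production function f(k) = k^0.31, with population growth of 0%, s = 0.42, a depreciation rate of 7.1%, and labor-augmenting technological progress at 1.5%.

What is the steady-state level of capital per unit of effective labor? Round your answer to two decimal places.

At the steady state, Δk = 0, so s·k^α = (n + g + δ)·k.
Dividing both sides by k: k^(1−α) = s / (n + g + δ).
k^0.69 = 0.42 / (0.000 + 0.015 + 0.071) = 0.42 / 0.086 = 4.8837
k* = 4.8837^(1/0.69) ≈ 9.9583

k* = 9.96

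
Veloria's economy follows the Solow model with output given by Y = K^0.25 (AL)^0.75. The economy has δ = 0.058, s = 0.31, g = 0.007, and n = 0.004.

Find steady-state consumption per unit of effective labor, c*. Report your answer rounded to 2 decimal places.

c* ≈ 1.14

At the steady state, Δk = 0, so s·k^α = (n + g + δ)·k.
Rearranging, k^(1−α) = s / (n + g + δ).
k^0.75 = 0.31 / (0.004 + 0.007 + 0.058) = 0.31 / 0.069 = 4.4928
k* = 4.4928^(1/0.75) ≈ 7.4135
y* = (k*)^α = 7.4135^0.25 ≈ 1.6501
c* = (1 − s)·y* = (1 − 0.31) × 1.6501 ≈ 1.1386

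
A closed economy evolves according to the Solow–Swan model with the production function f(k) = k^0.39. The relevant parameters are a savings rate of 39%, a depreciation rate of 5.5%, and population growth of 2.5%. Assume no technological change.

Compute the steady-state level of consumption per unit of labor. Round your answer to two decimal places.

c* = 1.68

At the steady state, Δk = 0, so s·k^α = (n + δ)·k.
Dividing both sides by k: k^(1−α) = s / (n + δ).
k^0.61 = 0.39 / (0.025 + 0.055) = 0.39 / 0.080 = 4.8750
k* = 4.8750^(1/0.61) ≈ 13.4223
y* = (k*)^α = 13.4223^0.39 ≈ 2.7533
c* = (1 − s)·y* = (1 − 0.39) × 2.7533 ≈ 1.6795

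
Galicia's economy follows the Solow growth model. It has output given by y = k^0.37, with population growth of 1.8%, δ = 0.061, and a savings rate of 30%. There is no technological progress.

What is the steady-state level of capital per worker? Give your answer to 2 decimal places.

k* ≈ 8.31

At the steady state, Δk = 0, so s·k^α = (n + δ)·k.
Dividing both sides by k: k^(1−α) = s / (n + δ).
k^0.63 = 0.30 / (0.018 + 0.061) = 0.30 / 0.079 = 3.7975
k* = 3.7975^(1/0.63) ≈ 8.3145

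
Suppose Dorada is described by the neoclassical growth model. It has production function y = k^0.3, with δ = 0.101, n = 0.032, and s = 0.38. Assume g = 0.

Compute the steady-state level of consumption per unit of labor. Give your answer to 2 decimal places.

c* ≈ 0.97

In steady state, investment equals break-even investment: s·k^α = (n + δ)·k.
Dividing both sides by k: k^(1−α) = s / (n + δ).
k^0.7 = 0.38 / (0.032 + 0.101) = 0.38 / 0.133 = 2.8571
k* = 2.8571^(1/0.7) ≈ 4.4805
y* = (k*)^α = 4.4805^0.3 ≈ 1.5682
c* = (1 − s)·y* = (1 − 0.38) × 1.5682 ≈ 0.9723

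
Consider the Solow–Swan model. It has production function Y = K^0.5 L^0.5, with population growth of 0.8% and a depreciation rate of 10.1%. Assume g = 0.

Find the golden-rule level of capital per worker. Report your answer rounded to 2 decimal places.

k_gold ≈ 21.04

The golden rule sets f'(k) = n + δ, i.e. α·k^(α−1) = n + δ.
So k^(1−α) = α / (n + δ) = 0.5 / 0.109 = 4.5872.
k_gold = 4.5872^(1/0.5) ≈ 21.0424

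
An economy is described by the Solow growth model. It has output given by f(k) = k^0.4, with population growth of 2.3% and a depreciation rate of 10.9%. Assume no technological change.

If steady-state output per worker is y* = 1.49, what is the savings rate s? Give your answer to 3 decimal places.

s ≈ 0.240

At the steady state, Δk = 0, so s·k^α = (n + δ)·k.
Since y* = [s/(n + δ)]^(α/(1−α)), we have s/(n + δ) = (y*)^((1−α)/α) = 1.49^1.5 = 1.8188.
Therefore s = 1.8188 × (n + δ) = 1.8188 × 0.132 = 0.2401.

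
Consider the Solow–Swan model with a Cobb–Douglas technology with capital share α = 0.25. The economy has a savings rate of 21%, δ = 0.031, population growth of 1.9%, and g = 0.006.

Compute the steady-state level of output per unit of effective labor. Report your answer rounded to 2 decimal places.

Steady state requires s·f(k) = (n + g + δ)·k, i.e. s·k^α = (n + g + δ)·k.
Rearranging, k^(1−α) = s / (n + g + δ).
k^0.75 = 0.21 / (0.019 + 0.006 + 0.031) = 0.21 / 0.056 = 3.7500
k* = 3.7500^(1/0.75) ≈ 5.8261
y* = (k*)^α = 5.8261^0.25 ≈ 1.5536

y* = 1.55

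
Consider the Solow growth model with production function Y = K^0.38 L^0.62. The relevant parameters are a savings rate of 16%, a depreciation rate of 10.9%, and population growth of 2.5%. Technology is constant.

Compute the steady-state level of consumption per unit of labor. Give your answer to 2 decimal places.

At the steady state, Δk = 0, so s·k^α = (n + δ)·k.
Rearranging, k^(1−α) = s / (n + δ).
k^0.62 = 0.16 / (0.025 + 0.109) = 0.16 / 0.134 = 1.1940
k* = 1.1940^(1/0.62) ≈ 1.3311
y* = (k*)^α = 1.3311^0.38 ≈ 1.1148
c* = (1 − s)·y* = (1 − 0.16) × 1.1148 ≈ 0.9364

c* ≈ 0.94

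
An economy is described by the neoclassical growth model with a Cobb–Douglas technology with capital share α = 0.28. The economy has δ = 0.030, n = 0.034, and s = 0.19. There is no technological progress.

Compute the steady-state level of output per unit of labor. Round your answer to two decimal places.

At the steady state, Δk = 0, so s·k^α = (n + δ)·k.
Rearranging, k^(1−α) = s / (n + δ).
k^0.72 = 0.19 / (0.034 + 0.030) = 0.19 / 0.064 = 2.9688
k* = 2.9688^(1/0.72) ≈ 4.5328
y* = (k*)^α = 4.5328^0.28 ≈ 1.5268

y* ≈ 1.53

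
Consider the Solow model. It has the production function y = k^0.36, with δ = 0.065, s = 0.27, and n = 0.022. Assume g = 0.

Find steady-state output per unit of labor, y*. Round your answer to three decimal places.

y* = 1.891

At the steady state, Δk = 0, so s·k^α = (n + δ)·k.
Rearranging, k^(1−α) = s / (n + δ).
k^0.64 = 0.27 / (0.022 + 0.065) = 0.27 / 0.087 = 3.1034
k* = 3.1034^(1/0.64) ≈ 5.8681
y* = (k*)^α = 5.8681^0.36 ≈ 1.8909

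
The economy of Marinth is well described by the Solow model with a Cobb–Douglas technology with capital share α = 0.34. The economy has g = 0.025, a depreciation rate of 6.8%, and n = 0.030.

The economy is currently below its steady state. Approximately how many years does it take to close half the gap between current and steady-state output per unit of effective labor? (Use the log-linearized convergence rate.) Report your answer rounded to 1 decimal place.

Near the steady state the convergence rate is λ = (1 − α)(n + g + δ).
λ = (1 − 0.34) × 0.123 = 0.66 × 0.123 = 0.08118
Half-life = ln 2 / λ = 0.6931 / 0.08118 ≈ 8.54 years

t_½ ≈ 8.5 years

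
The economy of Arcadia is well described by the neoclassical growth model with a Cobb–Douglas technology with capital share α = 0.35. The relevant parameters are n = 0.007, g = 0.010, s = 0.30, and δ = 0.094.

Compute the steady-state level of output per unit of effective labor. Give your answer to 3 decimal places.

y* = 1.708

At the steady state, Δk = 0, so s·k^α = (n + g + δ)·k.
Rearranging, k^(1−α) = s / (n + g + δ).
k^0.65 = 0.30 / (0.007 + 0.010 + 0.094) = 0.30 / 0.111 = 2.7027
k* = 2.7027^(1/0.65) ≈ 4.6164
y* = (k*)^α = 4.6164^0.35 ≈ 1.7081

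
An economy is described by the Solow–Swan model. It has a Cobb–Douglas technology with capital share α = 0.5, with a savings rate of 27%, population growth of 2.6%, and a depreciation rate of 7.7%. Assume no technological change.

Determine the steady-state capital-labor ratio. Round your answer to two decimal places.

k* ≈ 6.87

At the steady state, Δk = 0, so s·k^α = (n + δ)·k.
Rearranging, k^(1−α) = s / (n + δ).
k^0.5 = 0.27 / (0.026 + 0.077) = 0.27 / 0.103 = 2.6214
k* = 2.6214^(1/0.5) ≈ 6.8717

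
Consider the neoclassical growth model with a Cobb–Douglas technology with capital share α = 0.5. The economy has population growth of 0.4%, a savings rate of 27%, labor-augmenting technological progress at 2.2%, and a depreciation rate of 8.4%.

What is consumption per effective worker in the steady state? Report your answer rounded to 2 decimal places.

Steady state requires s·f(k) = (n + g + δ)·k, i.e. s·k^α = (n + g + δ)·k.
Rearranging, k^(1−α) = s / (n + g + δ).
k^0.5 = 0.27 / (0.004 + 0.022 + 0.084) = 0.27 / 0.110 = 2.4545
k* = 2.4545^(1/0.5) ≈ 6.0246
y* = (k*)^α = 6.0246^0.5 ≈ 2.4545
c* = (1 − s)·y* = (1 − 0.27) × 2.4545 ≈ 1.7918

c* ≈ 1.79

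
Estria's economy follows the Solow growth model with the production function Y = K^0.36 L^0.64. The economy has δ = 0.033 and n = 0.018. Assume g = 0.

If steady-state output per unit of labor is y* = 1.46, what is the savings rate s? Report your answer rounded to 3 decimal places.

s ≈ 0.100

Steady state requires s·f(k) = (n + δ)·k, i.e. s·k^α = (n + δ)·k.
Since y* = [s/(n + δ)]^(α/(1−α)), we have s/(n + δ) = (y*)^((1−α)/α) = 1.46^1.7778 = 1.9597.
Therefore s = 1.9597 × (n + δ) = 1.9597 × 0.051 = 0.0999.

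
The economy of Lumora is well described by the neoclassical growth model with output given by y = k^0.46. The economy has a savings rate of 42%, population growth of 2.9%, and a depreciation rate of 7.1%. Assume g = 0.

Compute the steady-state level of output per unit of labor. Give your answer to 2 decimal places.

At the steady state, Δk = 0, so s·k^α = (n + δ)·k.
Rearranging, k^(1−α) = s / (n + δ).
k^0.54 = 0.42 / (0.029 + 0.071) = 0.42 / 0.100 = 4.2000
k* = 4.2000^(1/0.54) ≈ 14.2615
y* = (k*)^α = 14.2615^0.46 ≈ 3.3956

y* ≈ 3.40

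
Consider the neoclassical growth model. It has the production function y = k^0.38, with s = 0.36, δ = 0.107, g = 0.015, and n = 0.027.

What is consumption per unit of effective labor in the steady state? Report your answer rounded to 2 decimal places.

Steady state requires s·f(k) = (n + g + δ)·k, i.e. s·k^α = (n + g + δ)·k.
Dividing both sides by k: k^(1−α) = s / (n + g + δ).
k^0.62 = 0.36 / (0.027 + 0.015 + 0.107) = 0.36 / 0.149 = 2.4161
k* = 2.4161^(1/0.62) ≈ 4.1488
y* = (k*)^α = 4.1488^0.38 ≈ 1.7172
c* = (1 − s)·y* = (1 − 0.36) × 1.7172 ≈ 1.0990

c* ≈ 1.10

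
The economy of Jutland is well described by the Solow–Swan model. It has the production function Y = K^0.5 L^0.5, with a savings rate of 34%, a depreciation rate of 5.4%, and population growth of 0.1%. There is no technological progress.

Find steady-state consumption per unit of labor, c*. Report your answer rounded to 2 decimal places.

At the steady state, Δk = 0, so s·k^α = (n + δ)·k.
Dividing both sides by k: k^(1−α) = s / (n + δ).
k^0.5 = 0.34 / (0.001 + 0.054) = 0.34 / 0.055 = 6.1818
k* = 6.1818^(1/0.5) ≈ 38.2147
y* = (k*)^α = 38.2147^0.5 ≈ 6.1818
c* = (1 − s)·y* = (1 − 0.34) × 6.1818 ≈ 4.0800

c* = 4.08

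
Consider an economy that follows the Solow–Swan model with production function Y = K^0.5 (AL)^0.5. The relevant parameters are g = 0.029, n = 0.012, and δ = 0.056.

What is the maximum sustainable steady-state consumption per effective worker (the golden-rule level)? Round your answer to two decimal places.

At the golden rule, f'(k) = n + g + δ, so α·k^(α−1) = n + g + δ and k_gold = (α/(n + g + δ))^(1/(1−α)).
k_gold = (0.5/0.097)^(1/0.5) = 5.1546^2 ≈ 26.5699
c_gold = f(k_gold) − (n + g + δ)·k_gold = 5.1546 − 0.097×26.5699 ≈ 2.5773

c_gold ≈ 2.58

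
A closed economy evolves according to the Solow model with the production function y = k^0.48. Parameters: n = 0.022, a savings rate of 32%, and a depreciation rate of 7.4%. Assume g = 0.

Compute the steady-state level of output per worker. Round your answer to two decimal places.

y* = 3.04

In steady state, investment equals break-even investment: s·k^α = (n + δ)·k.
Rearranging, k^(1−α) = s / (n + δ).
k^0.52 = 0.32 / (0.022 + 0.074) = 0.32 / 0.096 = 3.3333
k* = 3.3333^(1/0.52) ≈ 10.1281
y* = (k*)^α = 10.1281^0.48 ≈ 3.0385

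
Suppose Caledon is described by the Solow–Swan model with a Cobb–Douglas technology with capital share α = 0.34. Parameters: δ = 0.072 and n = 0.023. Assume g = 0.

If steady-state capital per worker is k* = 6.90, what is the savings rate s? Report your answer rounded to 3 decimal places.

In steady state, investment equals break-even investment: s·k^α = (n + δ)·k.
So s / (n + δ) = (k*)^(1−α) = 6.90^0.66 = 3.5780.
Therefore s = 3.5780 × (n + δ) = 3.5780 × 0.095 = 0.3399.

s ≈ 0.340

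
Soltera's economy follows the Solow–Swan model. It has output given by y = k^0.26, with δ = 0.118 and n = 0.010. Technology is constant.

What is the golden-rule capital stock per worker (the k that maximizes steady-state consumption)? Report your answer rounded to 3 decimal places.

The golden rule sets f'(k) = n + δ, i.e. α·k^(α−1) = n + δ.
So k^(1−α) = α / (n + δ) = 0.26 / 0.128 = 2.0313.
k_gold = 2.0313^(1/0.74) ≈ 2.6056

k_gold ≈ 2.606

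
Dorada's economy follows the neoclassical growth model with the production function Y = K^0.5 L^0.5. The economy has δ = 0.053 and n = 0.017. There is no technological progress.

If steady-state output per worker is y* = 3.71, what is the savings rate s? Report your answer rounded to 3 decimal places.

At the steady state, Δk = 0, so s·k^α = (n + δ)·k.
Since y* = [s/(n + δ)]^(α/(1−α)), we have s/(n + δ) = (y*)^((1−α)/α) = 3.71^1 = 3.7100.
Therefore s = 3.7100 × (n + δ) = 3.7100 × 0.070 = 0.2597.

s ≈ 0.260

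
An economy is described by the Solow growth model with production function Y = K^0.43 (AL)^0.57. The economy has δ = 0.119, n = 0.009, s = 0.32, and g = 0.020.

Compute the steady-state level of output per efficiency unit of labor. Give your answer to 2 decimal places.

y* ≈ 1.79

Steady state requires s·f(k) = (n + g + δ)·k, i.e. s·k^α = (n + g + δ)·k.
Dividing both sides by k: k^(1−α) = s / (n + g + δ).
k^0.57 = 0.32 / (0.009 + 0.020 + 0.119) = 0.32 / 0.148 = 2.1622
k* = 2.1622^(1/0.57) ≈ 3.8684
y* = (k*)^α = 3.8684^0.43 ≈ 1.7891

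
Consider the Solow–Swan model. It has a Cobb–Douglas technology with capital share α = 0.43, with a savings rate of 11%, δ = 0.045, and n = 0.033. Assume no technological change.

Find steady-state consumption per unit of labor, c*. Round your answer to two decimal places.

In steady state, investment equals break-even investment: s·k^α = (n + δ)·k.
Rearranging, k^(1−α) = s / (n + δ).
k^0.57 = 0.11 / (0.033 + 0.045) = 0.11 / 0.078 = 1.4103
k* = 1.4103^(1/0.57) ≈ 1.8279
y* = (k*)^α = 1.8279^0.43 ≈ 1.2961
c* = (1 − s)·y* = (1 − 0.11) × 1.2961 ≈ 1.1535

c* ≈ 1.15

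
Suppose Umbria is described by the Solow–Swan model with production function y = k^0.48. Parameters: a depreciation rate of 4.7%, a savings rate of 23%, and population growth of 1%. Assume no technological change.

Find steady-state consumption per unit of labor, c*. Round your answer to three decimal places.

c* = 2.791

At the steady state, Δk = 0, so s·k^α = (n + δ)·k.
Rearranging, k^(1−α) = s / (n + δ).
k^0.52 = 0.23 / (0.010 + 0.047) = 0.23 / 0.057 = 4.0351
k* = 4.0351^(1/0.52) ≈ 14.6253
y* = (k*)^α = 14.6253^0.48 ≈ 3.6245
c* = (1 − s)·y* = (1 − 0.23) × 3.6245 ≈ 2.7909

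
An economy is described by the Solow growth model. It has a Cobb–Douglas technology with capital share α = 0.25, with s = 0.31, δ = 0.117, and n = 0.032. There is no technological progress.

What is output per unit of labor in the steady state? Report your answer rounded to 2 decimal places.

Steady state requires s·f(k) = (n + δ)·k, i.e. s·k^α = (n + δ)·k.
Dividing both sides by k: k^(1−α) = s / (n + δ).
k^0.75 = 0.31 / (0.032 + 0.117) = 0.31 / 0.149 = 2.0805
k* = 2.0805^(1/0.75) ≈ 2.6560
y* = (k*)^α = 2.6560^0.25 ≈ 1.2766

y* ≈ 1.28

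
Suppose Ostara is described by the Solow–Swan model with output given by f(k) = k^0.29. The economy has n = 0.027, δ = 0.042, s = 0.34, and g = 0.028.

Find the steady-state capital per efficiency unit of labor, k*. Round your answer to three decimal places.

k* ≈ 5.851

At the steady state, Δk = 0, so s·k^α = (n + g + δ)·k.
Dividing both sides by k: k^(1−α) = s / (n + g + δ).
k^0.71 = 0.34 / (0.027 + 0.028 + 0.042) = 0.34 / 0.097 = 3.5052
k* = 3.5052^(1/0.71) ≈ 5.8506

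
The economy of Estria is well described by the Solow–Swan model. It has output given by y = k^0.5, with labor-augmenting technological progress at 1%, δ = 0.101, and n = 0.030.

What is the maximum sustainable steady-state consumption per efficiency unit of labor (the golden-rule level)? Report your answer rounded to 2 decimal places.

At the golden rule, f'(k) = n + g + δ, so α·k^(α−1) = n + g + δ and k_gold = (α/(n + g + δ))^(1/(1−α)).
k_gold = (0.5/0.141)^(1/0.5) = 3.5461^2 ≈ 12.5748
c_gold = f(k_gold) − (n + g + δ)·k_gold = 3.5461 − 0.141×12.5748 ≈ 1.7731

c_gold ≈ 1.77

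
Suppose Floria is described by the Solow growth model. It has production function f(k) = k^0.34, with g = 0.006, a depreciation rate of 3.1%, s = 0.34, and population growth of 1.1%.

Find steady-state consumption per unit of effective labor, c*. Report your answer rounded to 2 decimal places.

c* ≈ 1.81

In steady state, investment equals break-even investment: s·k^α = (n + g + δ)·k.
Dividing both sides by k: k^(1−α) = s / (n + g + δ).
k^0.66 = 0.34 / (0.011 + 0.006 + 0.031) = 0.34 / 0.048 = 7.0833
k* = 7.0833^(1/0.66) ≈ 19.4194
y* = (k*)^α = 19.4194^0.34 ≈ 2.7416
c* = (1 − s)·y* = (1 − 0.34) × 2.7416 ≈ 1.8095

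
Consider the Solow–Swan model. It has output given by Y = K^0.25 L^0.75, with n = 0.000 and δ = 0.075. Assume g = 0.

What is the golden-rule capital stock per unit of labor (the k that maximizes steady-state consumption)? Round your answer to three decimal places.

k_gold ≈ 4.979

The golden rule sets f'(k) = n + δ, i.e. α·k^(α−1) = n + δ.
So k^(1−α) = α / (n + δ) = 0.25 / 0.075 = 3.3333.
k_gold = 3.3333^(1/0.75) ≈ 4.9793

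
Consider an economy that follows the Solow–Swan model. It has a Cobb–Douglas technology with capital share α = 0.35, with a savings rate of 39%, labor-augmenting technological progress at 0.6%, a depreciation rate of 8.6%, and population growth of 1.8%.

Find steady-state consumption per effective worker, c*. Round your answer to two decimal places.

c* = 1.21

In steady state, investment equals break-even investment: s·k^α = (n + g + δ)·k.
Rearranging, k^(1−α) = s / (n + g + δ).
k^0.65 = 0.39 / (0.018 + 0.006 + 0.086) = 0.39 / 0.110 = 3.5455
k* = 3.5455^(1/0.65) ≈ 7.0090
y* = (k*)^α = 7.0090^0.35 ≈ 1.9769
c* = (1 − s)·y* = (1 − 0.39) × 1.9769 ≈ 1.2059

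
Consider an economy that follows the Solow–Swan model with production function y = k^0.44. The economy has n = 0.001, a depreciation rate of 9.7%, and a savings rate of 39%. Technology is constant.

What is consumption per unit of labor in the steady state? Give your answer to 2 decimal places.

At the steady state, Δk = 0, so s·k^α = (n + δ)·k.
Rearranging, k^(1−α) = s / (n + δ).
k^0.56 = 0.39 / (0.001 + 0.097) = 0.39 / 0.098 = 3.9796
k* = 3.9796^(1/0.56) ≈ 11.7799
y* = (k*)^α = 11.7799^0.44 ≈ 2.9601
c* = (1 − s)·y* = (1 − 0.39) × 2.9601 ≈ 1.8057

c* ≈ 1.81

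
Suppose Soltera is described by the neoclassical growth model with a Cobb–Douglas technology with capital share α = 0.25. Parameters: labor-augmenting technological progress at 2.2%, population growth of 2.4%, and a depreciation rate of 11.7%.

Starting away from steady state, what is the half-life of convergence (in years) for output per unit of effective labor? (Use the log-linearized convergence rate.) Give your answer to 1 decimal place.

Near the steady state the convergence rate is λ = (1 − α)(n + g + δ).
λ = (1 − 0.25) × 0.163 = 0.75 × 0.163 = 0.12225
Half-life = ln 2 / λ = 0.6931 / 0.12225 ≈ 5.67 years

half-life ≈ 5.7 years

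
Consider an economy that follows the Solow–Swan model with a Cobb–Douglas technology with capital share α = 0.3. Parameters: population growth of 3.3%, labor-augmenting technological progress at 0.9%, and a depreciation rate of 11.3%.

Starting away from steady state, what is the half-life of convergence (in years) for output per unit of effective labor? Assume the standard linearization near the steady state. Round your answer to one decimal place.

half-life ≈ 6.4 years

Near the steady state the convergence rate is λ = (1 − α)(n + g + δ).
λ = (1 − 0.3) × 0.155 = 0.7 × 0.155 = 0.1085
Half-life = ln 2 / λ = 0.6931 / 0.1085 ≈ 6.39 years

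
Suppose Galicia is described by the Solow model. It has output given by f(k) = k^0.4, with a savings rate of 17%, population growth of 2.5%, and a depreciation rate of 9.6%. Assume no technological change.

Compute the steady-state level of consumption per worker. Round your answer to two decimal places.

At the steady state, Δk = 0, so s·k^α = (n + δ)·k.
Dividing both sides by k: k^(1−α) = s / (n + δ).
k^0.6 = 0.17 / (0.025 + 0.096) = 0.17 / 0.121 = 1.4050
k* = 1.4050^(1/0.6) ≈ 1.7625
y* = (k*)^α = 1.7625^0.4 ≈ 1.2544
c* = (1 − s)·y* = (1 − 0.17) × 1.2544 ≈ 1.0412

c* = 1.04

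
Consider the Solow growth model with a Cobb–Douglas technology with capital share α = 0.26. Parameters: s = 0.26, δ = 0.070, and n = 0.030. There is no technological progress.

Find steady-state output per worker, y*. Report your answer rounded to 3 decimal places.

y* ≈ 1.399

Steady state requires s·f(k) = (n + δ)·k, i.e. s·k^α = (n + δ)·k.
Dividing both sides by k: k^(1−α) = s / (n + δ).
k^0.74 = 0.26 / (0.030 + 0.070) = 0.26 / 0.100 = 2.6000
k* = 2.6000^(1/0.74) ≈ 3.6373
y* = (k*)^α = 3.6373^0.26 ≈ 1.3990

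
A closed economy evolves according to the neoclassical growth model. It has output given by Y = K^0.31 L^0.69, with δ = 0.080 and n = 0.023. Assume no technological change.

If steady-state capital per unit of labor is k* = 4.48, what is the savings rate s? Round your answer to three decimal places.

s ≈ 0.290

In steady state, investment equals break-even investment: s·k^α = (n + δ)·k.
So s / (n + δ) = (k*)^(1−α) = 4.48^0.69 = 2.8144.
Therefore s = 2.8144 × (n + δ) = 2.8144 × 0.103 = 0.2899.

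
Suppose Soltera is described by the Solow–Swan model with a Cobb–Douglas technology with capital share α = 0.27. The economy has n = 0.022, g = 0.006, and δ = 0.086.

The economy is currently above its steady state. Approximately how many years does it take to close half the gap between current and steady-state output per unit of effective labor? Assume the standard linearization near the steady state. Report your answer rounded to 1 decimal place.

about 8.3 years

Near the steady state the convergence rate is λ = (1 − α)(n + g + δ).
λ = (1 − 0.27) × 0.114 = 0.73 × 0.114 = 0.08322
Half-life = ln 2 / λ = 0.6931 / 0.08322 ≈ 8.33 years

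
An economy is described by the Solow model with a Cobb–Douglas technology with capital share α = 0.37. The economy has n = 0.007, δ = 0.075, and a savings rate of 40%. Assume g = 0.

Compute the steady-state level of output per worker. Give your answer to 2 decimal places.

In steady state, investment equals break-even investment: s·k^α = (n + δ)·k.
Rearranging, k^(1−α) = s / (n + δ).
k^0.63 = 0.40 / (0.007 + 0.075) = 0.40 / 0.082 = 4.8780
k* = 4.8780^(1/0.63) ≈ 12.3722
y* = (k*)^α = 12.3722^0.37 ≈ 2.5363

y* ≈ 2.54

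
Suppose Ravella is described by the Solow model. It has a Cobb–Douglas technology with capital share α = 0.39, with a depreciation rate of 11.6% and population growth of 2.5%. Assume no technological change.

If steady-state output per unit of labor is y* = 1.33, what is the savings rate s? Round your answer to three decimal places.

In steady state, investment equals break-even investment: s·k^α = (n + δ)·k.
Since y* = [s/(n + δ)]^(α/(1−α)), we have s/(n + δ) = (y*)^((1−α)/α) = 1.33^1.5641 = 1.5621.
Therefore s = 1.5621 × (n + δ) = 1.5621 × 0.141 = 0.2203.

s ≈ 0.220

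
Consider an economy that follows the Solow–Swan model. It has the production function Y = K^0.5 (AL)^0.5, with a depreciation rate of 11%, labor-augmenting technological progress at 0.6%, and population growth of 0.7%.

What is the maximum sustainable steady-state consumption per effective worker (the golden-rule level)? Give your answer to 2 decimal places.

At the golden rule, f'(k) = n + g + δ, so α·k^(α−1) = n + g + δ and k_gold = (α/(n + g + δ))^(1/(1−α)).
k_gold = (0.5/0.123)^(1/0.5) = 4.0650^2 ≈ 16.5242
c_gold = f(k_gold) − (n + g + δ)·k_gold = 4.0650 − 0.123×16.5242 ≈ 2.0325

c_gold ≈ 2.03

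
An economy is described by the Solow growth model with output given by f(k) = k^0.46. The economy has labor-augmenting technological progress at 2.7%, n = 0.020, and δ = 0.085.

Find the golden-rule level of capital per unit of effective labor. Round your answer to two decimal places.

k_gold ≈ 10.09

The golden rule sets f'(k) = n + g + δ, i.e. α·k^(α−1) = n + g + δ.
So k^(1−α) = α / (n + g + δ) = 0.46 / 0.132 = 3.4848.
k_gold = 3.4848^(1/0.54) ≈ 10.0933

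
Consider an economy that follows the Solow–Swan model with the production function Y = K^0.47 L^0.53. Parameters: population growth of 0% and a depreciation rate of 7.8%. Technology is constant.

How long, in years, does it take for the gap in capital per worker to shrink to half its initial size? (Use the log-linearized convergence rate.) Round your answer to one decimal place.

half-life ≈ 16.8 years

Near the steady state the convergence rate is λ = (1 − α)(n + δ).
λ = (1 − 0.47) × 0.078 = 0.53 × 0.078 = 0.04134
Half-life = ln 2 / λ = 0.6931 / 0.04134 ≈ 16.77 years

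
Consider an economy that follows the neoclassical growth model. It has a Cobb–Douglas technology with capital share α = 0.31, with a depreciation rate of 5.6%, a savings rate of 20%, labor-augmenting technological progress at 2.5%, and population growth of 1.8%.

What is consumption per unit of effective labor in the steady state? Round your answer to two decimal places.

At the steady state, Δk = 0, so s·k^α = (n + g + δ)·k.
Rearranging, k^(1−α) = s / (n + g + δ).
k^0.69 = 0.20 / (0.018 + 0.025 + 0.056) = 0.20 / 0.099 = 2.0202
k* = 2.0202^(1/0.69) ≈ 2.7708
y* = (k*)^α = 2.7708^0.31 ≈ 1.3715
c* = (1 − s)·y* = (1 − 0.20) × 1.3715 ≈ 1.0972

c* ≈ 1.10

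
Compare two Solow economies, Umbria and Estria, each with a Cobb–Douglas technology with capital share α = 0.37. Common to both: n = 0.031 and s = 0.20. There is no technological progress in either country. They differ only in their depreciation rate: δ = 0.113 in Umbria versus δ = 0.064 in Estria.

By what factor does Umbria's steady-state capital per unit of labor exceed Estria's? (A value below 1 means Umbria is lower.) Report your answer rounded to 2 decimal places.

Steady-state k* = [s/(n + δ)]^(1/(1−α)), so the ratio is [ (s_U/(n + δ)_U) / (s_E/(n + δ)_E) ]^1.5873.
s_U/(n + δ)_U = 0.20/0.144 = 1.3889; s_E/(n + δ)_E = 0.20/0.095 = 2.1053.
Ratio = (1.3889/2.1053)^1.5873 = 0.6597^1.5873 ≈ 0.5167

k*_U / k*_E ≈ 0.52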